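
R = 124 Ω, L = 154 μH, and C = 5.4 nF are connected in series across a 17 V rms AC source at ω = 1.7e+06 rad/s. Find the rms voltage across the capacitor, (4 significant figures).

X_L = ωL = 261.8 Ω
X_C = 1/(ωC) = 108.9 Ω
Net reactance X = X_L − X_C = 152.9 Ω
Z = 124.0 + j152.9 Ω
|Z| = √(124.0² + 152.9²) = 196.8 Ω
I = V/|Z| = 86.37 mA
V_C = I·|Z_C| = 0.08637 × 108.9 = 9.408 V

9.408 V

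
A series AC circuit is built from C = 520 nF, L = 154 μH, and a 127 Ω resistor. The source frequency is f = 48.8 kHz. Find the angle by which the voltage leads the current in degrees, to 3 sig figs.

ω = 2πf = 306600 rad/s
X_L = ωL = 47.2 Ω
X_C = 1/(ωC) = 6.27 Ω
Net reactance X = X_L − X_C = 40.9 Ω
Z = 127 + j40.9 Ω
|Z| = √(127² + 40.9²) = 133 Ω
∠Z = arctan(40.9/127) = 17.9°

17.9°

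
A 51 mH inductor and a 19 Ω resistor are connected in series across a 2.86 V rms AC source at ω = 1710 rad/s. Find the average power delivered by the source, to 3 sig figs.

19.5 mW

X_L = ωL = 87.2 Ω
Z = 19.0 + j87.2 Ω
|Z| = √(19.0² + 87.2²) = 89.3 Ω
∠Z = arctan(87.2/19.0) = 77.7°
I = V/|Z| = 32.0 mA
P = VI cos φ = 2.86 × 0.0320 × cos(77.7°) = 19.5 mW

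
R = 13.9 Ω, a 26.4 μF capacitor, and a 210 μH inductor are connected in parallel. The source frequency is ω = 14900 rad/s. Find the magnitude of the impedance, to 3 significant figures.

9.70 Ω

X_L = ωL = 3.13 Ω
X_C = 1/(ωC) = 2.54 Ω
Parallel: admittances add. Y = 1/R + 1/(jωL) + jωC
Y = (0.0719 + j0.0738) S
|Y| = 0.103 S → |Z| = 1/|Y| = 9.70 Ω, ∠Z = −∠Y = -45.7°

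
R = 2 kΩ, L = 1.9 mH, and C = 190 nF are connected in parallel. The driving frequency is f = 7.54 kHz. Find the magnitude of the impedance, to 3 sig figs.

462 Ω

ω = 2πf = 47380 rad/s
X_L = ωL = 90.0 Ω
X_C = 1/(ωC) = 111 Ω
Parallel: admittances add. Y = 1/R + 1/(jωL) + jωC
Y = (0.000500 − j0.00211) S
|Y| = 0.00217 S → |Z| = 1/|Y| = 462 Ω, ∠Z = −∠Y = 76.7°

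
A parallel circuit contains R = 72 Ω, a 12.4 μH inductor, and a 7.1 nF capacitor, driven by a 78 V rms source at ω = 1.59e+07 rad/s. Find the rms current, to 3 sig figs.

8.48 A

X_L = ωL = 197 Ω
X_C = 1/(ωC) = 8.86 Ω
Parallel: admittances add. Y = 1/R + 1/(jωL) + jωC
Y = (0.0139 + j0.108) S
|Y| = 0.109 S → |Z| = 1/|Y| = 9.20 Ω, ∠Z = −∠Y = -82.7°
I = V/|Z| = 78/9.20 = 8.48 A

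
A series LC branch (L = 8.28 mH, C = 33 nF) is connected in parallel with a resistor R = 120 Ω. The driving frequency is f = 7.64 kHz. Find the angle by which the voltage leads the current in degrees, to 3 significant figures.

-27.2°

ω = 2πf = 48000 rad/s
X_L = ωL = 397 Ω
X_C = 1/(ωC) = 631 Ω
Branch 1: Z₁ = R = 120 Ω
Branch 2 (series LC): Z₂ = j(X_L − X_C) = −j234 Ω
Parallel: Z = Z₁Z₂/(Z₁+Z₂), |Z| = 107 Ω, ∠Z = -27.2°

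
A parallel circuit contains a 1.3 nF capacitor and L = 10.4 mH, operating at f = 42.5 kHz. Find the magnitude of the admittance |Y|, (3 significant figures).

12.9 μS

ω = 2πf = 267000 rad/s
X_L = ωL = 2780 Ω
X_C = 1/(ωC) = 2880 Ω
Parallel: admittances add. Y = 1/(jωL) + jωC
Y = (0 − j1.29e-05) S
|Y| = 1.29e-05 S → |Z| = 1/|Y| = 77300 Ω, ∠Z = −∠Y = 90.0°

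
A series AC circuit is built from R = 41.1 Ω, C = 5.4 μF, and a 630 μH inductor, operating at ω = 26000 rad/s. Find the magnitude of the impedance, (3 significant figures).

42.1 Ω

X_L = ωL = 16.4 Ω
X_C = 1/(ωC) = 7.12 Ω
Net reactance X = X_L − X_C = 9.26 Ω
Z = 41.1 + j9.26 Ω
|Z| = √(41.1² + 9.26²) = 42.1 Ω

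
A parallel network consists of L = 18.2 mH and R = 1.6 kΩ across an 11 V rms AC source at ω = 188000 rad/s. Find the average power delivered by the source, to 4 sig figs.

75.62 mW

X_L = ωL = 3422 Ω
Parallel: admittances add. Y = 1/R + 1/(jωL)
Y = (0.0006250 − j0.0002923) S
|Y| = 0.0006900 S → |Z| = 1/|Y| = 1449 Ω, ∠Z = −∠Y = 25.06°
I = V/|Z| = 7.590 mA
P = VI cos φ = 11 × 0.007590 × cos(25.06°) = 75.62 mW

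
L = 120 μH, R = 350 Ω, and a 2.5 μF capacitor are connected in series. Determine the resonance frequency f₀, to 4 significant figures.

ω₀ = 1/√(LC) = 1/√(0.00012 × 2.5e-06) = 57740 rad/s
f₀ = ω₀/(2π) = 9.189 kHz

9.189 kHz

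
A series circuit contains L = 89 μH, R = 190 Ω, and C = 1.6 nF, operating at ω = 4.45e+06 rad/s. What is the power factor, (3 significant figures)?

0.597

X_L = ωL = 396 Ω
X_C = 1/(ωC) = 140 Ω
Net reactance X = X_L − X_C = 256 Ω
Z = 190 + j256 Ω
|Z| = √(190² + 256²) = 318 Ω
∠Z = arctan(256/190) = 53.4°
cos φ = cos(53.4°) = 0.597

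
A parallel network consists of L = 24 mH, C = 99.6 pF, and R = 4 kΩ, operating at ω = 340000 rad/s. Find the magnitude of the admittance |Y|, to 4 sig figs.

X_L = ωL = 8160 Ω
X_C = 1/(ωC) = 29530 Ω
Parallel: admittances add. Y = 1/R + 1/(jωL) + jωC
Y = (0.0002500 − j8.869e-05) S
|Y| = 0.0002653 S → |Z| = 1/|Y| = 3770 Ω, ∠Z = −∠Y = 19.53°

265.3 μS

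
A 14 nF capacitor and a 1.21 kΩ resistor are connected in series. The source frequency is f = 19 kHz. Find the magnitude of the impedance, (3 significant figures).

ω = 2πf = 119400 rad/s
X_C = 1/(ωC) = 598 Ω
Z = 1210 − j598 Ω
|Z| = √(1210² + 598²) = 1350 Ω

1350 Ω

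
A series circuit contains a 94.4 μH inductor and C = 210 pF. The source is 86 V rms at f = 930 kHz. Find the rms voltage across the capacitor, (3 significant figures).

266 V

ω = 2πf = 5.843e+06 rad/s
X_L = ωL = 552 Ω
X_C = 1/(ωC) = 815 Ω
Net reactance X = X_L − X_C = -263 Ω
Z = − j263 Ω
|Z| = √(0² + 263²) = 263 Ω
I = V/|Z| = 327 mA
V_C = I·|Z_C| = 0.327 × 815 = 266 V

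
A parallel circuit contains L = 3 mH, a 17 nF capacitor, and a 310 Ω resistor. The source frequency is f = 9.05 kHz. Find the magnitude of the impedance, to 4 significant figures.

ω = 2πf = 56860 rad/s
X_L = ωL = 170.6 Ω
X_C = 1/(ωC) = 1034 Ω
Parallel: admittances add. Y = 1/R + 1/(jωL) + jωC
Y = (0.003226 − j0.004895) S
|Y| = 0.005863 S → |Z| = 1/|Y| = 170.6 Ω, ∠Z = −∠Y = 56.62°

170.6 Ω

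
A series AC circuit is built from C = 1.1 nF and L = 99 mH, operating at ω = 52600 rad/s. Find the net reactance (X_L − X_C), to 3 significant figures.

-12100 Ω

X_L = ωL = 5210 Ω
X_C = 1/(ωC) = 17300 Ω
X = 5210 − 17300 = -12100 Ω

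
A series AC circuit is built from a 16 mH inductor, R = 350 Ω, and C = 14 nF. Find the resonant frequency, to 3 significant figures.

10.6 kHz

ω₀ = 1/√(LC) = 1/√(0.016 × 1.4e-08) = 66820 rad/s
f₀ = ω₀/(2π) = 10.6 kHz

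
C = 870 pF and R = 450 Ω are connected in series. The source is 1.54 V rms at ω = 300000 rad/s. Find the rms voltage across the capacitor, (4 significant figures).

1.529 V

X_C = 1/(ωC) = 3831 Ω
Z = 450.0 − j3831 Ω
|Z| = √(450.0² + 3831²) = 3858 Ω
I = V/|Z| = 399.2 μA
V_C = I·|Z_C| = 0.0003992 × 3831 = 1.529 V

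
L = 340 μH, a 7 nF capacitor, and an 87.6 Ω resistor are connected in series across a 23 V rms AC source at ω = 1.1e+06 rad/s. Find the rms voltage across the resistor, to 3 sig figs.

7.77 V

X_L = ωL = 374 Ω
X_C = 1/(ωC) = 130 Ω
Net reactance X = X_L − X_C = 244 Ω
Z = 87.6 + j244 Ω
|Z| = √(87.6² + 244²) = 259 Ω
I = V/|Z| = 88.7 mA
V_R = I·|Z_R| = 0.0887 × 87.6 = 7.77 V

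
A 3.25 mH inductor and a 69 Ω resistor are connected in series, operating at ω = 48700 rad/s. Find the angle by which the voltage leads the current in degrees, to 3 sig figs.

66.4°

X_L = ωL = 158 Ω
Z = 69.0 + j158 Ω
|Z| = √(69.0² + 158²) = 173 Ω
∠Z = arctan(158/69.0) = 66.4°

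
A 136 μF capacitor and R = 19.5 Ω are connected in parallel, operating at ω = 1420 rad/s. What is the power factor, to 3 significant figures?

0.257

X_C = 1/(ωC) = 5.18 Ω
Parallel: admittances add. Y = 1/R + jωC
Y = (0.0513 + j0.193) S
|Y| = 0.200 S → |Z| = 1/|Y| = 5.00 Ω, ∠Z = −∠Y = -75.1°
cos φ = cos(-75.1°) = 0.257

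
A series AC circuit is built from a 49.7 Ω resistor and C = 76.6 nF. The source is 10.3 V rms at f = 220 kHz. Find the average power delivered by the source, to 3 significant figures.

2.06 W

ω = 2πf = 1.382e+06 rad/s
X_C = 1/(ωC) = 9.44 Ω
Z = 49.7 − j9.44 Ω
|Z| = √(49.7² + 9.44²) = 50.6 Ω
∠Z = arctan(-9.44/49.7) = -10.8°
I = V/|Z| = 204 mA
P = VI cos φ = 10.3 × 0.204 × cos(-10.8°) = 2.06 W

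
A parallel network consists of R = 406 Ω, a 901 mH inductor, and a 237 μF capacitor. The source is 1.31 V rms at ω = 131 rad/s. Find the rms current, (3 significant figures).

X_L = ωL = 118 Ω
X_C = 1/(ωC) = 32.2 Ω
Parallel: admittances add. Y = 1/R + 1/(jωL) + jωC
Y = (0.00246 + j0.0226) S
|Y| = 0.0227 S → |Z| = 1/|Y| = 44.0 Ω, ∠Z = −∠Y = -83.8°
I = V/|Z| = 1.31/44.0 = 29.7 mA

29.7 mA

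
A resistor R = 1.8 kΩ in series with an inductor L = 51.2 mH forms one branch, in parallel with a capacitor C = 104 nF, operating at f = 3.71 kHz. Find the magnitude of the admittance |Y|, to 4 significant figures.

ω = 2πf = 23310 rad/s
X_L = ωL = 1194 Ω
X_C = 1/(ωC) = 412.5 Ω
Branch 1 (R+jX_L): Z₁ = 1800 + j1194 Ω, |Z₁| = 2160 Ω
Branch 2 (−jX_C): Z₂ = −j412.5 Ω
Parallel: Z = Z₁Z₂/(Z₁+Z₂), |Z| = 454.0 Ω, ∠Z = -79.91°
|Y| = 1/|Z| = 2.203 mS

2.203 mS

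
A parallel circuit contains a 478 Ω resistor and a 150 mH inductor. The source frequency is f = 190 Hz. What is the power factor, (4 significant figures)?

0.3508

ω = 2πf = 1194 rad/s
X_L = ωL = 179.1 Ω
Parallel: admittances add. Y = 1/R + 1/(jωL)
Y = (0.002092 − j0.005584) S
|Y| = 0.005963 S → |Z| = 1/|Y| = 167.7 Ω, ∠Z = −∠Y = 69.46°
cos φ = cos(69.46°) = 0.3508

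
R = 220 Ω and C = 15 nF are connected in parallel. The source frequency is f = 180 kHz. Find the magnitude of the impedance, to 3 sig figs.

ω = 2πf = 1.131e+06 rad/s
X_C = 1/(ωC) = 58.9 Ω
Parallel: admittances add. Y = 1/R + jωC
Y = (0.00455 + j0.0170) S
|Y| = 0.0176 S → |Z| = 1/|Y| = 56.9 Ω, ∠Z = −∠Y = -75.0°

56.9 Ω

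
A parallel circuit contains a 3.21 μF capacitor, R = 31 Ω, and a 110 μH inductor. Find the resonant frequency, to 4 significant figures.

8.470 kHz

ω₀ = 1/√(LC) = 1/√(0.00011 × 3.21e-06) = 53220 rad/s
f₀ = ω₀/(2π) = 8.470 kHz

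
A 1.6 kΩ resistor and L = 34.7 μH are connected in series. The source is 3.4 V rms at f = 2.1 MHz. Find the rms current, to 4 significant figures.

2.043 mA

ω = 2πf = 1.319e+07 rad/s
X_L = ωL = 457.9 Ω
Z = 1600 + j457.9 Ω
|Z| = √(1600² + 457.9²) = 1664 Ω
I = V/|Z| = 3.4/1664 = 2.043 mA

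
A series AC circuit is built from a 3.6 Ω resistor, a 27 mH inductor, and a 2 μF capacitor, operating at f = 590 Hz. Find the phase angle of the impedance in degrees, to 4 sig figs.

ω = 2πf = 3707 rad/s
X_L = ωL = 100.1 Ω
X_C = 1/(ωC) = 134.9 Ω
Net reactance X = X_L − X_C = -34.79 Ω
Z = 3.600 − j34.79 Ω
|Z| = √(3.600² + 34.79²) = 34.97 Ω
∠Z = arctan(-34.79/3.600) = -84.09°

-84.09°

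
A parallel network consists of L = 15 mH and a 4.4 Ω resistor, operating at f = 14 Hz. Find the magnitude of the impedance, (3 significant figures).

ω = 2πf = 87.96 rad/s
X_L = ωL = 1.32 Ω
Parallel: admittances add. Y = 1/R + 1/(jωL)
Y = (0.227 − j0.758) S
|Y| = 0.791 S → |Z| = 1/|Y| = 1.26 Ω, ∠Z = −∠Y = 73.3°

1.26 Ω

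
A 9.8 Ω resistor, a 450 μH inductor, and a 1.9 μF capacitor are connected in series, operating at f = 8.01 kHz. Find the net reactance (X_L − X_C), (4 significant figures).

ω = 2πf = 50330 rad/s
X_L = ωL = 22.65 Ω
X_C = 1/(ωC) = 10.46 Ω
X = 22.65 − 10.46 = 12.19 Ω

12.19 Ω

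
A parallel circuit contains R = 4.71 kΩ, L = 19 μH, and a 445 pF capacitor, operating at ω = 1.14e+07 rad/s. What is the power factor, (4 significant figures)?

X_L = ωL = 216.6 Ω
X_C = 1/(ωC) = 197.1 Ω
Parallel: admittances add. Y = 1/R + 1/(jωL) + jωC
Y = (0.0002123 + j0.0004562) S
|Y| = 0.0005032 S → |Z| = 1/|Y| = 1987 Ω, ∠Z = −∠Y = -65.04°
cos φ = cos(-65.04°) = 0.4219

0.4219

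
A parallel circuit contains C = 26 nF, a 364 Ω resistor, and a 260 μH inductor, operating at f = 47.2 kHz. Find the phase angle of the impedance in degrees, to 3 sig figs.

ω = 2πf = 296600 rad/s
X_L = ωL = 77.1 Ω
X_C = 1/(ωC) = 130 Ω
Parallel: admittances add. Y = 1/R + 1/(jωL) + jωC
Y = (0.00275 − j0.00526) S
|Y| = 0.00593 S → |Z| = 1/|Y| = 169 Ω, ∠Z = −∠Y = 62.4°

62.4°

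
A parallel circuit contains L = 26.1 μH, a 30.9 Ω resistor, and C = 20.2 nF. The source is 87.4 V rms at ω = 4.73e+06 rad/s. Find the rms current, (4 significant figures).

X_L = ωL = 123.5 Ω
X_C = 1/(ωC) = 10.47 Ω
Parallel: admittances add. Y = 1/R + 1/(jωL) + jωC
Y = (0.03236 + j0.08745) S
|Y| = 0.09324 S → |Z| = 1/|Y| = 10.72 Ω, ∠Z = −∠Y = -69.69°
I = V/|Z| = 87.4/10.72 = 8.149 A

8.149 A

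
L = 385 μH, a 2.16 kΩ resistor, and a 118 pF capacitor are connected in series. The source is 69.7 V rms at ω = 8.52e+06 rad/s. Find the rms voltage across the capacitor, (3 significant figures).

22.0 V

X_L = ωL = 3280 Ω
X_C = 1/(ωC) = 995 Ω
Net reactance X = X_L − X_C = 2290 Ω
Z = 2160 + j2290 Ω
|Z| = √(2160² + 2290²) = 3140 Ω
I = V/|Z| = 22.2 mA
V_C = I·|Z_C| = 0.0222 × 995 = 22.0 V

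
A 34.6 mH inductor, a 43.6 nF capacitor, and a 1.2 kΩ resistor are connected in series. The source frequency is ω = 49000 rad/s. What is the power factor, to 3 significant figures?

0.699

X_L = ωL = 1700 Ω
X_C = 1/(ωC) = 468 Ω
Net reactance X = X_L − X_C = 1230 Ω
Z = 1200 + j1230 Ω
|Z| = √(1200² + 1230²) = 1720 Ω
∠Z = arctan(1230/1200) = 45.6°
cos φ = cos(45.6°) = 0.699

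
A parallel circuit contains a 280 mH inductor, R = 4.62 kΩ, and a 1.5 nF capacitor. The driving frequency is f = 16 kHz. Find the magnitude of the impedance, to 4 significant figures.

ω = 2πf = 100500 rad/s
X_L = ωL = 28150 Ω
X_C = 1/(ωC) = 6631 Ω
Parallel: admittances add. Y = 1/R + 1/(jωL) + jωC
Y = (0.0002165 + j0.0001153) S
|Y| = 0.0002452 S → |Z| = 1/|Y| = 4078 Ω, ∠Z = −∠Y = -28.04°

4078 Ω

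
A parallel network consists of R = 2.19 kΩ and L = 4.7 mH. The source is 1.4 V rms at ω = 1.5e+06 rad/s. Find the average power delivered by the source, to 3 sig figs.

895 μW

X_L = ωL = 7050 Ω
Parallel: admittances add. Y = 1/R + 1/(jωL)
Y = (0.000457 − j0.000142) S
|Y| = 0.000478 S → |Z| = 1/|Y| = 2090 Ω, ∠Z = −∠Y = 17.3°
I = V/|Z| = 669 μA
P = VI cos φ = 1.4 × 0.000669 × cos(17.3°) = 895 μW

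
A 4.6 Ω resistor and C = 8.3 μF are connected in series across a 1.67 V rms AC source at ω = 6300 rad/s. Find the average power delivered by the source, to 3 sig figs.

33.2 mW

X_C = 1/(ωC) = 19.1 Ω
Z = 4.60 − j19.1 Ω
|Z| = √(4.60² + 19.1²) = 19.7 Ω
∠Z = arctan(-19.1/4.60) = -76.5°
I = V/|Z| = 84.9 mA
P = VI cos φ = 1.67 × 0.0849 × cos(-76.5°) = 33.2 mW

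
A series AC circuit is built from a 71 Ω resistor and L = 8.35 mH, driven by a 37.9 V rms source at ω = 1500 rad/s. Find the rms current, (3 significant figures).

526 mA

X_L = ωL = 12.5 Ω
Z = 71.0 + j12.5 Ω
|Z| = √(71.0² + 12.5²) = 72.1 Ω
I = V/|Z| = 37.9/72.1 = 526 mA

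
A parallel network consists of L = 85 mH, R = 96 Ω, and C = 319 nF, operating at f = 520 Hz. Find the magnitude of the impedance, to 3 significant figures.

ω = 2πf = 3267 rad/s
X_L = ωL = 278 Ω
X_C = 1/(ωC) = 959 Ω
Parallel: admittances add. Y = 1/R + 1/(jωL) + jωC
Y = (0.0104 − j0.00256) S
|Y| = 0.0107 S → |Z| = 1/|Y| = 93.2 Ω, ∠Z = −∠Y = 13.8°

93.2 Ω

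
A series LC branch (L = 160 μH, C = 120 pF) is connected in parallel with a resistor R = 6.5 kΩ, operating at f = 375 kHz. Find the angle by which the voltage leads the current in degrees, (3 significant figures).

-64.1°

ω = 2πf = 2.356e+06 rad/s
X_L = ωL = 377 Ω
X_C = 1/(ωC) = 3540 Ω
Branch 1: Z₁ = R = 6500 Ω
Branch 2 (series LC): Z₂ = j(X_L − X_C) = −j3160 Ω
Parallel: Z = Z₁Z₂/(Z₁+Z₂), |Z| = 2840 Ω, ∠Z = -64.1°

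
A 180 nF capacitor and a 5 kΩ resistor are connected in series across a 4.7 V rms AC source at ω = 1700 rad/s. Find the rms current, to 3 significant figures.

787 μA

X_C = 1/(ωC) = 3270 Ω
Z = 5000 − j3270 Ω
|Z| = √(5000² + 3270²) = 5970 Ω
I = V/|Z| = 4.7/5970 = 787 μA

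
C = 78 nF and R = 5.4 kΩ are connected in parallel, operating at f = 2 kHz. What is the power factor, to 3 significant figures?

0.186

ω = 2πf = 12570 rad/s
X_C = 1/(ωC) = 1020 Ω
Parallel: admittances add. Y = 1/R + jωC
Y = (0.000185 + j0.000980) S
|Y| = 0.000998 S → |Z| = 1/|Y| = 1000 Ω, ∠Z = −∠Y = -79.3°
cos φ = cos(-79.3°) = 0.186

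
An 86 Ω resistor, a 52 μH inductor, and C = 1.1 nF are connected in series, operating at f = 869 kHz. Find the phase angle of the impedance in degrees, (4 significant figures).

ω = 2πf = 5.46e+06 rad/s
X_L = ωL = 283.9 Ω
X_C = 1/(ωC) = 166.5 Ω
Net reactance X = X_L − X_C = 117.4 Ω
Z = 86.00 + j117.4 Ω
|Z| = √(86.00² + 117.4²) = 145.6 Ω
∠Z = arctan(117.4/86.00) = 53.78°

53.78°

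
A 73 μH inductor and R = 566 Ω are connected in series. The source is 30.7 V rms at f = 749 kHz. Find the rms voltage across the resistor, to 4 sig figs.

ω = 2πf = 4.706e+06 rad/s
X_L = ωL = 343.5 Ω
Z = 566.0 + j343.5 Ω
|Z| = √(566.0² + 343.5²) = 662.1 Ω
I = V/|Z| = 46.37 mA
V_R = I·|Z_R| = 0.04637 × 566.0 = 26.24 V

26.24 V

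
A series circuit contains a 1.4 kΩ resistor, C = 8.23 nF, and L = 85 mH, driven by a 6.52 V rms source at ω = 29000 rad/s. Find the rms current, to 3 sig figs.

X_L = ωL = 2460 Ω
X_C = 1/(ωC) = 4190 Ω
Net reactance X = X_L − X_C = -1720 Ω
Z = 1400 − j1720 Ω
|Z| = √(1400² + 1720²) = 2220 Ω
I = V/|Z| = 6.52/2220 = 2.93 mA

2.93 mA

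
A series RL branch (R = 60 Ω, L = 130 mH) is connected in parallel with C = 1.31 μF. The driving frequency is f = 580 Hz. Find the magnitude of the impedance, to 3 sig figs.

ω = 2πf = 3644 rad/s
X_L = ωL = 474 Ω
X_C = 1/(ωC) = 209 Ω
Branch 1 (R+jX_L): Z₁ = 60.0 + j474 Ω, |Z₁| = 478 Ω
Branch 2 (−jX_C): Z₂ = −j209 Ω
Parallel: Z = Z₁Z₂/(Z₁+Z₂), |Z| = 369 Ω, ∠Z = -84.4°

369 Ω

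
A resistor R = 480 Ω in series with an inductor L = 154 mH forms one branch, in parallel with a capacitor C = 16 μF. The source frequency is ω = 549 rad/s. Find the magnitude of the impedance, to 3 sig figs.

115 Ω

X_L = ωL = 84.5 Ω
X_C = 1/(ωC) = 114 Ω
Branch 1 (R+jX_L): Z₁ = 480 + j84.5 Ω, |Z₁| = 487 Ω
Branch 2 (−jX_C): Z₂ = −j114 Ω
Parallel: Z = Z₁Z₂/(Z₁+Z₂), |Z| = 115 Ω, ∠Z = -76.5°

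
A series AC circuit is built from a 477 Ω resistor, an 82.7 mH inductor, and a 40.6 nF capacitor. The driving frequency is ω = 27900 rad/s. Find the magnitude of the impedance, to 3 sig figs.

1500 Ω

X_L = ωL = 2310 Ω
X_C = 1/(ωC) = 883 Ω
Net reactance X = X_L − X_C = 1420 Ω
Z = 477 + j1420 Ω
|Z| = √(477² + 1420²) = 1500 Ω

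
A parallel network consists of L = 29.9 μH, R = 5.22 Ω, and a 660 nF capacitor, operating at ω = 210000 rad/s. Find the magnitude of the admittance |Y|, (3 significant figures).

X_L = ωL = 6.28 Ω
X_C = 1/(ωC) = 7.22 Ω
Parallel: admittances add. Y = 1/R + 1/(jωL) + jωC
Y = (0.192 − j0.0207) S
|Y| = 0.193 S → |Z| = 1/|Y| = 5.19 Ω, ∠Z = −∠Y = 6.16°

193 mS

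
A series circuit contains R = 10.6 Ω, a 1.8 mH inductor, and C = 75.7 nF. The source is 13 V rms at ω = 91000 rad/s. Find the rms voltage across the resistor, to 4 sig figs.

6.428 V

X_L = ωL = 163.8 Ω
X_C = 1/(ωC) = 145.2 Ω
Net reactance X = X_L − X_C = 18.63 Ω
Z = 10.60 + j18.63 Ω
|Z| = √(10.60² + 18.63²) = 21.44 Ω
I = V/|Z| = 606.4 mA
V_R = I·|Z_R| = 0.6064 × 10.60 = 6.428 V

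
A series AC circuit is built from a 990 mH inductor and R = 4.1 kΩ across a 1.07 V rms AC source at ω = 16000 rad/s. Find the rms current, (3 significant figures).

X_L = ωL = 15800 Ω
Z = 4100 + j15800 Ω
|Z| = √(4100² + 15800²) = 16400 Ω
I = V/|Z| = 1.07/16400 = 65.4 μA

65.4 μA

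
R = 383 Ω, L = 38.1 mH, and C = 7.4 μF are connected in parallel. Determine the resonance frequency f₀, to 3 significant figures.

300 Hz

ω₀ = 1/√(LC) = 1/√(0.0381 × 7.4e-06) = 1883 rad/s
f₀ = ω₀/(2π) = 300 Hz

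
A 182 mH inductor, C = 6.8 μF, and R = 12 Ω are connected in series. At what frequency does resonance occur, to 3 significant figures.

143 Hz

ω₀ = 1/√(LC) = 1/√(0.182 × 6.8e-06) = 898.9 rad/s
f₀ = ω₀/(2π) = 143 Hz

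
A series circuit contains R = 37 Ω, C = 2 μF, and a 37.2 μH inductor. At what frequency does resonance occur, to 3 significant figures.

ω₀ = 1/√(LC) = 1/√(3.72e-05 × 2e-06) = 115900 rad/s
f₀ = ω₀/(2π) = 18.5 kHz

18.5 kHz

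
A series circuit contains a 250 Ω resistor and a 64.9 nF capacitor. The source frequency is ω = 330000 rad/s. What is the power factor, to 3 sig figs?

0.983

X_C = 1/(ωC) = 46.7 Ω
Z = 250 − j46.7 Ω
|Z| = √(250² + 46.7²) = 254 Ω
∠Z = arctan(-46.7/250) = -10.6°
cos φ = cos(-10.6°) = 0.983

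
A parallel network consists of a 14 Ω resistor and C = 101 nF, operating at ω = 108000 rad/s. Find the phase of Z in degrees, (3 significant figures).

X_C = 1/(ωC) = 91.7 Ω
Parallel: admittances add. Y = 1/R + jωC
Y = (0.0714 + j0.0109) S
|Y| = 0.0723 S → |Z| = 1/|Y| = 13.8 Ω, ∠Z = −∠Y = -8.68°

-8.68°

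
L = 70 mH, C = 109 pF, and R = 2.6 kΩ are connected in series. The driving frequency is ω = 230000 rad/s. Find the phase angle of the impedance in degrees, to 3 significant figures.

-83.8°

X_L = ωL = 16100 Ω
X_C = 1/(ωC) = 39900 Ω
Net reactance X = X_L − X_C = -23800 Ω
Z = 2600 − j23800 Ω
|Z| = √(2600² + 23800²) = 23900 Ω
∠Z = arctan(-23800/2600) = -83.8°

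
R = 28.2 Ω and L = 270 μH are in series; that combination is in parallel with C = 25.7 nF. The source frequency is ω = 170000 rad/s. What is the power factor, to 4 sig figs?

X_L = ωL = 45.90 Ω
X_C = 1/(ωC) = 228.9 Ω
Branch 1 (R+jX_L): Z₁ = 28.20 + j45.90 Ω, |Z₁| = 53.87 Ω
Branch 2 (−jX_C): Z₂ = −j228.9 Ω
Parallel: Z = Z₁Z₂/(Z₁+Z₂), |Z| = 66.60 Ω, ∠Z = 49.67°
cos φ = cos(49.67°) = 0.6471

0.6471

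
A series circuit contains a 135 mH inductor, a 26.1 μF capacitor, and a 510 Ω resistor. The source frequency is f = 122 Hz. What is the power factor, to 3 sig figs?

ω = 2πf = 766.5 rad/s
X_L = ωL = 103 Ω
X_C = 1/(ωC) = 50.0 Ω
Net reactance X = X_L − X_C = 53.5 Ω
Z = 510 + j53.5 Ω
|Z| = √(510² + 53.5²) = 513 Ω
∠Z = arctan(53.5/510) = 5.99°
cos φ = cos(5.99°) = 0.995

0.995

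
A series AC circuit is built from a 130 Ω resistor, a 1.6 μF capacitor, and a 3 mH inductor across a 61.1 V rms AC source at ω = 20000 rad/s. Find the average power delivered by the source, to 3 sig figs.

27.4 W

X_L = ωL = 60.0 Ω
X_C = 1/(ωC) = 31.2 Ω
Net reactance X = X_L − X_C = 28.8 Ω
Z = 130 + j28.8 Ω
|Z| = √(130² + 28.8²) = 133 Ω
∠Z = arctan(28.8/130) = 12.5°
I = V/|Z| = 459 mA
P = VI cos φ = 61.1 × 0.459 × cos(12.5°) = 27.4 W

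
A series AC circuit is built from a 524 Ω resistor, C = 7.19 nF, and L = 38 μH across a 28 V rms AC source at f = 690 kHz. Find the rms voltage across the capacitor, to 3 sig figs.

1.66 V

ω = 2πf = 4.335e+06 rad/s
X_L = ωL = 165 Ω
X_C = 1/(ωC) = 32.1 Ω
Net reactance X = X_L − X_C = 133 Ω
Z = 524 + j133 Ω
|Z| = √(524² + 133²) = 541 Ω
I = V/|Z| = 51.8 mA
V_C = I·|Z_C| = 0.0518 × 32.1 = 1.66 V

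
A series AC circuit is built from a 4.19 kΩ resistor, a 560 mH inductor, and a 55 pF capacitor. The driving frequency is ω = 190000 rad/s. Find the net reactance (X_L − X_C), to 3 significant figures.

X_L = ωL = 106000 Ω
X_C = 1/(ωC) = 95700 Ω
X = 106000 − 95700 = 10700 Ω

10700 Ω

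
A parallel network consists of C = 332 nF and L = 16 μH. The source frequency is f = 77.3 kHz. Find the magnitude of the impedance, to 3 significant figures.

ω = 2πf = 485700 rad/s
X_L = ωL = 7.77 Ω
X_C = 1/(ωC) = 6.20 Ω
Parallel: admittances add. Y = 1/(jωL) + jωC
Y = (0 + j0.0326) S
|Y| = 0.0326 S → |Z| = 1/|Y| = 30.7 Ω, ∠Z = −∠Y = -90.0°

30.7 Ω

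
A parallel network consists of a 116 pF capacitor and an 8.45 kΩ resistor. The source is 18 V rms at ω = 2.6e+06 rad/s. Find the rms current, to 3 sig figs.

5.83 mA

X_C = 1/(ωC) = 3320 Ω
Parallel: admittances add. Y = 1/R + jωC
Y = (0.000118 + j0.000302) S
|Y| = 0.000324 S → |Z| = 1/|Y| = 3090 Ω, ∠Z = −∠Y = -68.6°
I = V/|Z| = 18/3090 = 5.83 mA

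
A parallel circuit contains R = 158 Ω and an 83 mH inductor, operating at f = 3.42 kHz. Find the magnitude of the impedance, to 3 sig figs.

157 Ω

ω = 2πf = 21490 rad/s
X_L = ωL = 1780 Ω
Parallel: admittances add. Y = 1/R + 1/(jωL)
Y = (0.00633 − j0.000561) S
|Y| = 0.00635 S → |Z| = 1/|Y| = 157 Ω, ∠Z = −∠Y = 5.06°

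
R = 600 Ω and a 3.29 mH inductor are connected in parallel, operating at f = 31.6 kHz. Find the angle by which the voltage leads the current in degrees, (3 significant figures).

ω = 2πf = 198500 rad/s
X_L = ωL = 653 Ω
Parallel: admittances add. Y = 1/R + 1/(jωL)
Y = (0.00167 − j0.00153) S
|Y| = 0.00226 S → |Z| = 1/|Y| = 442 Ω, ∠Z = −∠Y = 42.6°

42.6°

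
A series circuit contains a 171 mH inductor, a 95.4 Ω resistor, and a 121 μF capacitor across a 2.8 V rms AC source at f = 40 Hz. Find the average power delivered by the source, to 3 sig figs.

81.3 mW

ω = 2πf = 251.3 rad/s
X_L = ωL = 43.0 Ω
X_C = 1/(ωC) = 32.9 Ω
Net reactance X = X_L − X_C = 10.1 Ω
Z = 95.4 + j10.1 Ω
|Z| = √(95.4² + 10.1²) = 95.9 Ω
∠Z = arctan(10.1/95.4) = 6.04°
I = V/|Z| = 29.2 mA
P = VI cos φ = 2.8 × 0.0292 × cos(6.04°) = 81.3 mW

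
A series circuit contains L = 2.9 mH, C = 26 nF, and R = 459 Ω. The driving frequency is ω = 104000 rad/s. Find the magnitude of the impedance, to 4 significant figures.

464.0 Ω

X_L = ωL = 301.6 Ω
X_C = 1/(ωC) = 369.8 Ω
Net reactance X = X_L − X_C = -68.22 Ω
Z = 459.0 − j68.22 Ω
|Z| = √(459.0² + 68.22²) = 464.0 Ω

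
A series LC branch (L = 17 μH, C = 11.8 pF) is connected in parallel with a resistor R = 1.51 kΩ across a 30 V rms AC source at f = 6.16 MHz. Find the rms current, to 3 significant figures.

27.9 mA

ω = 2πf = 3.87e+07 rad/s
X_L = ωL = 658 Ω
X_C = 1/(ωC) = 2190 Ω
Branch 1: Z₁ = R = 1510 Ω
Branch 2 (series LC): Z₂ = j(X_L − X_C) = −j1530 Ω
Parallel: Z = Z₁Z₂/(Z₁+Z₂), |Z| = 1080 Ω, ∠Z = -44.6°
I = V/|Z| = 30/1080 = 27.9 mA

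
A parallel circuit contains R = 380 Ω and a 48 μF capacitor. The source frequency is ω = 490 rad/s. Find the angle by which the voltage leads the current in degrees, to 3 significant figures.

X_C = 1/(ωC) = 42.5 Ω
Parallel: admittances add. Y = 1/R + jωC
Y = (0.00263 + j0.0235) S
|Y| = 0.0237 S → |Z| = 1/|Y| = 42.3 Ω, ∠Z = −∠Y = -83.6°

-83.6°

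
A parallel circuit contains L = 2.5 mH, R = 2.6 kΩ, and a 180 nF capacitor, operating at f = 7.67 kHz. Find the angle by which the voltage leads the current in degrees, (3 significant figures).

-44.2°

ω = 2πf = 48190 rad/s
X_L = ωL = 120 Ω
X_C = 1/(ωC) = 115 Ω
Parallel: admittances add. Y = 1/R + 1/(jωL) + jωC
Y = (0.000385 + j0.000374) S
|Y| = 0.000537 S → |Z| = 1/|Y| = 1860 Ω, ∠Z = −∠Y = -44.2°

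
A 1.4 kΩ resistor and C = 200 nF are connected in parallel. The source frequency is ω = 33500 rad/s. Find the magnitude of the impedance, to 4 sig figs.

X_C = 1/(ωC) = 149.3 Ω
Parallel: admittances add. Y = 1/R + jωC
Y = (0.0007143 + j0.006700) S
|Y| = 0.006738 S → |Z| = 1/|Y| = 148.4 Ω, ∠Z = −∠Y = -83.91°

148.4 Ω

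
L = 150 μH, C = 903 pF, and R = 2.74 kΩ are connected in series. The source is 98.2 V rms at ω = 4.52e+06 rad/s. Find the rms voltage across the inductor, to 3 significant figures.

X_L = ωL = 678 Ω
X_C = 1/(ωC) = 245 Ω
Net reactance X = X_L − X_C = 433 Ω
Z = 2740 + j433 Ω
|Z| = √(2740² + 433²) = 2770 Ω
I = V/|Z| = 35.4 mA
V_L = I·|Z_L| = 0.0354 × 678 = 24.0 V

24.0 V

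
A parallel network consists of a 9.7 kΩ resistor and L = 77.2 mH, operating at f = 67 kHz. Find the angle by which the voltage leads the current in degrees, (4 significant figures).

16.62°

ω = 2πf = 421000 rad/s
X_L = ωL = 32500 Ω
Parallel: admittances add. Y = 1/R + 1/(jωL)
Y = (0.0001031 − j3.077e-05) S
|Y| = 0.0001076 S → |Z| = 1/|Y| = 9295 Ω, ∠Z = −∠Y = 16.62°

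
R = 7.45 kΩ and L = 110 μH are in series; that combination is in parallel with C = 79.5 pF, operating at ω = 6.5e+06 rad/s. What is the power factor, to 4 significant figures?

X_L = ωL = 715.0 Ω
X_C = 1/(ωC) = 1935 Ω
Branch 1 (R+jX_L): Z₁ = 7450 + j715.0 Ω, |Z₁| = 7484 Ω
Branch 2 (−jX_C): Z₂ = −j1935 Ω
Parallel: Z = Z₁Z₂/(Z₁+Z₂), |Z| = 1919 Ω, ∠Z = -75.22°
cos φ = cos(-75.22°) = 0.2552

0.2552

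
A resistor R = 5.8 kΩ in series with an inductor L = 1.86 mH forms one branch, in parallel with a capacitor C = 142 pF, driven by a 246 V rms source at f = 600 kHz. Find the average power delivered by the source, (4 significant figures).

4.239 W

ω = 2πf = 3.77e+06 rad/s
X_L = ωL = 7012 Ω
X_C = 1/(ωC) = 1868 Ω
Branch 1 (R+jX_L): Z₁ = 5800 + j7012 Ω, |Z₁| = 9100 Ω
Branch 2 (−jX_C): Z₂ = −j1868 Ω
Parallel: Z = Z₁Z₂/(Z₁+Z₂), |Z| = 2193 Ω, ∠Z = -81.17°
I = V/|Z| = 112.2 mA
P = VI cos φ = 246 × 0.1122 × cos(-81.17°) = 4.239 W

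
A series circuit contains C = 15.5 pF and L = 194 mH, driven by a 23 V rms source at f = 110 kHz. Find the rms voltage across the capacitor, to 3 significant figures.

52.7 V

ω = 2πf = 691200 rad/s
X_L = ωL = 134000 Ω
X_C = 1/(ωC) = 93300 Ω
Net reactance X = X_L − X_C = 40700 Ω
Z = j40700 Ω
|Z| = √(0² + 40700²) = 40700 Ω
I = V/|Z| = 565 μA
V_C = I·|Z_C| = 0.000565 × 93300 = 52.7 V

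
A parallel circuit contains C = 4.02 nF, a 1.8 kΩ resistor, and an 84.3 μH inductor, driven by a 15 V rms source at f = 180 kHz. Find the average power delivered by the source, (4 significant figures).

125.0 mW

ω = 2πf = 1.131e+06 rad/s
X_L = ωL = 95.34 Ω
X_C = 1/(ωC) = 219.9 Ω
Parallel: admittances add. Y = 1/R + 1/(jωL) + jωC
Y = (0.0005556 − j0.005942) S
|Y| = 0.005968 S → |Z| = 1/|Y| = 167.6 Ω, ∠Z = −∠Y = 84.66°
I = V/|Z| = 89.52 mA
P = VI cos φ = 15 × 0.08952 × cos(84.66°) = 125.0 mW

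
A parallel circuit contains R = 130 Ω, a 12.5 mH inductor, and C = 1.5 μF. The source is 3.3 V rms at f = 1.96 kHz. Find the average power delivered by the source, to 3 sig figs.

83.8 mW

ω = 2πf = 12320 rad/s
X_L = ωL = 154 Ω
X_C = 1/(ωC) = 54.1 Ω
Parallel: admittances add. Y = 1/R + 1/(jωL) + jωC
Y = (0.00769 + j0.0120) S
|Y| = 0.0142 S → |Z| = 1/|Y| = 70.3 Ω, ∠Z = −∠Y = -57.3°
I = V/|Z| = 47.0 mA
P = VI cos φ = 3.3 × 0.0470 × cos(-57.3°) = 83.8 mW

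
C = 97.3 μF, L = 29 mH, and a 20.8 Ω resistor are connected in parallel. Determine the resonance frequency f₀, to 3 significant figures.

ω₀ = 1/√(LC) = 1/√(0.029 × 9.73e-05) = 595.3 rad/s
f₀ = ω₀/(2π) = 94.7 Hz

94.7 Hz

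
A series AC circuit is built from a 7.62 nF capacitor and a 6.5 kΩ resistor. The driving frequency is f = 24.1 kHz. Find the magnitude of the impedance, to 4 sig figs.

ω = 2πf = 151400 rad/s
X_C = 1/(ωC) = 866.7 Ω
Z = 6500 − j866.7 Ω
|Z| = √(6500² + 866.7²) = 6558 Ω

6558 Ω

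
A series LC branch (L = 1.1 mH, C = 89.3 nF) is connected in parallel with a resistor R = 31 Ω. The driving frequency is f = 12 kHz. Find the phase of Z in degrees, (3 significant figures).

ω = 2πf = 75400 rad/s
X_L = ωL = 82.9 Ω
X_C = 1/(ωC) = 149 Ω
Branch 1: Z₁ = R = 31.0 Ω
Branch 2 (series LC): Z₂ = j(X_L − X_C) = −j65.6 Ω
Parallel: Z = Z₁Z₂/(Z₁+Z₂), |Z| = 28.0 Ω, ∠Z = -25.3°

-25.3°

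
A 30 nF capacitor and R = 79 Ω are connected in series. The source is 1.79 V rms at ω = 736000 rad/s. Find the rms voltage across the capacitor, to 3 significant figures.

0.890 V

X_C = 1/(ωC) = 45.3 Ω
Z = 79.0 − j45.3 Ω
|Z| = √(79.0² + 45.3²) = 91.1 Ω
I = V/|Z| = 19.7 mA
V_C = I·|Z_C| = 0.0197 × 45.3 = 0.890 V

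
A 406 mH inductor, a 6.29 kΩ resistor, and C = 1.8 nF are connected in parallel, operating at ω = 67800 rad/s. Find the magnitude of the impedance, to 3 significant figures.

X_L = ωL = 27500 Ω
X_C = 1/(ωC) = 8190 Ω
Parallel: admittances add. Y = 1/R + 1/(jωL) + jωC
Y = (0.000159 + j8.57e-05) S
|Y| = 0.000181 S → |Z| = 1/|Y| = 5540 Ω, ∠Z = −∠Y = -28.3°

5540 Ω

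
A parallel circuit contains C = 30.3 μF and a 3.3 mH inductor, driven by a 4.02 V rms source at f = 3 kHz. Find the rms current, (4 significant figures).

ω = 2πf = 18850 rad/s
X_L = ωL = 62.20 Ω
X_C = 1/(ωC) = 1.751 Ω
Parallel: admittances add. Y = 1/(jωL) + jωC
Y = (0 + j0.5551) S
|Y| = 0.5551 S → |Z| = 1/|Y| = 1.802 Ω, ∠Z = −∠Y = -90.00°
I = V/|Z| = 4.02/1.802 = 2.231 A

2.231 A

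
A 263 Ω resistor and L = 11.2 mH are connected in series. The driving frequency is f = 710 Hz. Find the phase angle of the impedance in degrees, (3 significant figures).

10.8°

ω = 2πf = 4461 rad/s
X_L = ωL = 50.0 Ω
Z = 263 + j50.0 Ω
|Z| = √(263² + 50.0²) = 268 Ω
∠Z = arctan(50.0/263) = 10.8°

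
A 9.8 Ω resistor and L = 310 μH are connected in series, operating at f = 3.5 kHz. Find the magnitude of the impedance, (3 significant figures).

11.9 Ω

ω = 2πf = 21990 rad/s
X_L = ωL = 6.82 Ω
Z = 9.80 + j6.82 Ω
|Z| = √(9.80² + 6.82²) = 11.9 Ω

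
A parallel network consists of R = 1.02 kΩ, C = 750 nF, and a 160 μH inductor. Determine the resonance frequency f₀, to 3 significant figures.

ω₀ = 1/√(LC) = 1/√(0.00016 × 7.5e-07) = 91290 rad/s
f₀ = ω₀/(2π) = 14.5 kHz

14.5 kHz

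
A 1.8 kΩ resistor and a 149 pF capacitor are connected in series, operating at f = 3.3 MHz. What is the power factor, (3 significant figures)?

0.984

ω = 2πf = 2.073e+07 rad/s
X_C = 1/(ωC) = 324 Ω
Z = 1800 − j324 Ω
|Z| = √(1800² + 324²) = 1830 Ω
∠Z = arctan(-324/1800) = -10.2°
cos φ = cos(-10.2°) = 0.984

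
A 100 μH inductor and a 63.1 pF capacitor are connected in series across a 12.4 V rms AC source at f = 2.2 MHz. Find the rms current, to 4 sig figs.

ω = 2πf = 1.382e+07 rad/s
X_L = ωL = 1382 Ω
X_C = 1/(ωC) = 1146 Ω
Net reactance X = X_L − X_C = 235.8 Ω
Z = j235.8 Ω
|Z| = √(0² + 235.8²) = 235.8 Ω
I = V/|Z| = 12.4/235.8 = 52.58 mA

52.58 mA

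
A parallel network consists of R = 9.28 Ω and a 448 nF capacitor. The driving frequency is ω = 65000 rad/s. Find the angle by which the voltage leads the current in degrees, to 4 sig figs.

X_C = 1/(ωC) = 34.34 Ω
Parallel: admittances add. Y = 1/R + jωC
Y = (0.1078 + j0.02912) S
|Y| = 0.1116 S → |Z| = 1/|Y| = 8.959 Ω, ∠Z = −∠Y = -15.12°

-15.12°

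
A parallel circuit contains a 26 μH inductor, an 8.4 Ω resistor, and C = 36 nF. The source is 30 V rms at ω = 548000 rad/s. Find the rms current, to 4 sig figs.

X_L = ωL = 14.25 Ω
X_C = 1/(ωC) = 50.69 Ω
Parallel: admittances add. Y = 1/R + 1/(jωL) + jωC
Y = (0.1190 − j0.05046) S
|Y| = 0.1293 S → |Z| = 1/|Y| = 7.734 Ω, ∠Z = −∠Y = 22.97°
I = V/|Z| = 30/7.734 = 3.879 A

3.879 A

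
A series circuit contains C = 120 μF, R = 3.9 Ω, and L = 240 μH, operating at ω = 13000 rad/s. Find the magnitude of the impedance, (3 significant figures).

X_L = ωL = 3.12 Ω
X_C = 1/(ωC) = 0.641 Ω
Net reactance X = X_L − X_C = 2.48 Ω
Z = 3.90 + j2.48 Ω
|Z| = √(3.90² + 2.48²) = 4.62 Ω

4.62 Ω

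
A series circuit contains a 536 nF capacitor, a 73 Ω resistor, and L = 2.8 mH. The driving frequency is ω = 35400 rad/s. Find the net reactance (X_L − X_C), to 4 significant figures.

X_L = ωL = 99.12 Ω
X_C = 1/(ωC) = 52.70 Ω
X = 99.12 − 52.70 = 46.42 Ω

46.42 Ω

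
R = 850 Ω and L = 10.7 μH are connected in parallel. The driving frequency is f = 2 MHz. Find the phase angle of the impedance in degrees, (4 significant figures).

81.01°

ω = 2πf = 1.257e+07 rad/s
X_L = ωL = 134.5 Ω
Parallel: admittances add. Y = 1/R + 1/(jωL)
Y = (0.001176 − j0.007437) S
|Y| = 0.007530 S → |Z| = 1/|Y| = 132.8 Ω, ∠Z = −∠Y = 81.01°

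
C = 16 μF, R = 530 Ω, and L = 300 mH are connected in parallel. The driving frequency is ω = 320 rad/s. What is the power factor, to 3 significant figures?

0.336

X_L = ωL = 96.0 Ω
X_C = 1/(ωC) = 195 Ω
Parallel: admittances add. Y = 1/R + 1/(jωL) + jωC
Y = (0.00189 − j0.00530) S
|Y| = 0.00562 S → |Z| = 1/|Y| = 178 Ω, ∠Z = −∠Y = 70.4°
cos φ = cos(70.4°) = 0.336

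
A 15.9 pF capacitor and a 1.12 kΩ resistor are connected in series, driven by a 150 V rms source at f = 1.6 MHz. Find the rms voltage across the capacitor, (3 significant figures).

ω = 2πf = 1.005e+07 rad/s
X_C = 1/(ωC) = 6260 Ω
Z = 1120 − j6260 Ω
|Z| = √(1120² + 6260²) = 6360 Ω
I = V/|Z| = 23.6 mA
V_C = I·|Z_C| = 0.0236 × 6260 = 148 V

148 V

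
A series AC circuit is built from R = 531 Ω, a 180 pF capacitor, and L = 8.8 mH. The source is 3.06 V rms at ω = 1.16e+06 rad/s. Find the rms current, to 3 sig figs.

562 μA

X_L = ωL = 10200 Ω
X_C = 1/(ωC) = 4790 Ω
Net reactance X = X_L − X_C = 5420 Ω
Z = 531 + j5420 Ω
|Z| = √(531² + 5420²) = 5440 Ω
I = V/|Z| = 3.06/5440 = 562 μA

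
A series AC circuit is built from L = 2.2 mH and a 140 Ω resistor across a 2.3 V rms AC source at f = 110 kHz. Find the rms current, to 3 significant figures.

1.51 mA

ω = 2πf = 691200 rad/s
X_L = ωL = 1520 Ω
Z = 140 + j1520 Ω
|Z| = √(140² + 1520²) = 1530 Ω
I = V/|Z| = 2.3/1530 = 1.51 mA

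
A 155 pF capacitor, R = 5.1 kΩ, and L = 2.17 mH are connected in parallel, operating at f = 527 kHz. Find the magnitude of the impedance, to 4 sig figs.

ω = 2πf = 3.311e+06 rad/s
X_L = ωL = 7185 Ω
X_C = 1/(ωC) = 1948 Ω
Parallel: admittances add. Y = 1/R + 1/(jωL) + jωC
Y = (0.0001961 + j0.0003741) S
|Y| = 0.0004223 S → |Z| = 1/|Y| = 2368 Ω, ∠Z = −∠Y = -62.34°

2368 Ω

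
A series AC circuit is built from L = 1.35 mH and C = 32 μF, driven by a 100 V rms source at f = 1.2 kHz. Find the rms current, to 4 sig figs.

16.57 A

ω = 2πf = 7540 rad/s
X_L = ωL = 10.18 Ω
X_C = 1/(ωC) = 4.145 Ω
Net reactance X = X_L − X_C = 6.034 Ω
Z = j6.034 Ω
|Z| = √(0² + 6.034²) = 6.034 Ω
I = V/|Z| = 100/6.034 = 16.57 A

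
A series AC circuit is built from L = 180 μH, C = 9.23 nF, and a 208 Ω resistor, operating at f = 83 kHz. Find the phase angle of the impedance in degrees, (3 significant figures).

-28.7°

ω = 2πf = 521500 rad/s
X_L = ωL = 93.9 Ω
X_C = 1/(ωC) = 208 Ω
Net reactance X = X_L − X_C = -114 Ω
Z = 208 − j114 Ω
|Z| = √(208² + 114²) = 237 Ω
∠Z = arctan(-114/208) = -28.7°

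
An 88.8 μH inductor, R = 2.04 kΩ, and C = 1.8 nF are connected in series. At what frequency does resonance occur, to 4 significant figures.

ω₀ = 1/√(LC) = 1/√(8.88e-05 × 1.8e-09) = 2.501e+06 rad/s
f₀ = ω₀/(2π) = 398.1 kHz

398.1 kHz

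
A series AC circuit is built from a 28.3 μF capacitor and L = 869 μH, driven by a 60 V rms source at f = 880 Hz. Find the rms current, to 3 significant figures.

37.8 A

ω = 2πf = 5529 rad/s
X_L = ωL = 4.80 Ω
X_C = 1/(ωC) = 6.39 Ω
Net reactance X = X_L − X_C = -1.59 Ω
Z = − j1.59 Ω
|Z| = √(0² + 1.59²) = 1.59 Ω
I = V/|Z| = 60/1.59 = 37.8 A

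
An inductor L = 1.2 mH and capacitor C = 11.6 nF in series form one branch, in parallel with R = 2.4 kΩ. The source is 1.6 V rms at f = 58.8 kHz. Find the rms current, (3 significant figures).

ω = 2πf = 369500 rad/s
X_L = ωL = 443 Ω
X_C = 1/(ωC) = 233 Ω
Branch 1: Z₁ = R = 2400 Ω
Branch 2 (series LC): Z₂ = j(X_L − X_C) = j210 Ω
Parallel: Z = Z₁Z₂/(Z₁+Z₂), |Z| = 209 Ω, ∠Z = 85.0°
I = V/|Z| = 1.6/209 = 7.65 mA

7.65 mA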